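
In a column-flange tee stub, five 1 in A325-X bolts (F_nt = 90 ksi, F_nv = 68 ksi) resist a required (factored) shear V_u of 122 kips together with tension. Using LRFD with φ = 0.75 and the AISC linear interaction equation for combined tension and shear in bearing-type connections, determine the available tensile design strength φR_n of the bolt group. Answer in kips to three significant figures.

A_b = π·1²/4 = 0.7854 in²; f_rv = 122 / (5 × 0.7854) = 31.07 ksi.
F'_nt = 1.3 F_nt − (F_nt / φF_nv) f_rv = 1.3·90 − (90/(0.75·68))·31.07 = 62.18 ksi, capped at F_nt → F'_nt = 62.18 ksi.
R_n = F'_nt · A_b · n = 62.18 × 0.7854 × 5 = 244.2 kips.
Design strength φR_n = 0.75 × 244.2 = 183 kips.

183 kips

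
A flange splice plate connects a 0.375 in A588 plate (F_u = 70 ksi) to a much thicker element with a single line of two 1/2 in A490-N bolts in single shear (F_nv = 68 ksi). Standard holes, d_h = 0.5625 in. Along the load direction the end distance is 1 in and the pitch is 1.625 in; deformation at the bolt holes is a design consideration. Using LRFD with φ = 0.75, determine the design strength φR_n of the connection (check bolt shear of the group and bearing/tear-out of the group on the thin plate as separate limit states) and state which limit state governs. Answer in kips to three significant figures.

Bolt shear: A_b = π·0.5²/4 = 0.1963 in²; R_n = 68 × 0.1963 × 2 × 1 = 26.7 kips → 0.75 × 26.7 = 20 kips.
Bearing (1.2 l_c t F_u ≤ 2.4 d t F_u): upper limit = 2.4·0.5·0.375·70 = 31.5 kips.
  Edge l_c = 1 − 0.5625/2 = 0.7188 → r_n = 22.64 kips; interior l_c = 1.625 − 0.5625 = 1.062 → r_n = 31.5 kips.
  R_n,bearing = 1·22.64 + 1·31.5 = 54.14 kips → 0.75 × 54.14 = 40.6 kips.
Bolt shear governs: 20 kips.

20 kips (bolt shear governs)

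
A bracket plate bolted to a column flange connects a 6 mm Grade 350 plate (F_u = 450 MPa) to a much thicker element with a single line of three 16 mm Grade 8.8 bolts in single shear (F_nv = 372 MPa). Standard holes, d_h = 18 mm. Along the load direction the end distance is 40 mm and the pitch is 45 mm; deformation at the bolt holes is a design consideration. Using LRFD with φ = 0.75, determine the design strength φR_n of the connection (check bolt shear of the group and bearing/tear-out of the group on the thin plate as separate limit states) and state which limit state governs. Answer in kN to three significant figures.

168 kN (bolt shear governs)

Bolt shear: A_b = π·16²/4 = 201.1 mm²; R_n = 372 × 201.1 × 3 × 1 / 1000 = 224.4 kN → 0.75 × 224.4 = 168 kN.
Bearing (1.2 l_c t F_u ≤ 2.4 d t F_u): upper limit = 2.4·16·6·450 / 1000 = 103.7 kN.
  Edge l_c = 40 − 18/2 = 31 → r_n = 100.4 kN; interior l_c = 45 − 18 = 27 → r_n = 87.48 kN.
  R_n,bearing = 1·100.4 + 2·87.48 = 275.4 kN → 0.75 × 275.4 = 207 kN.
Bolt shear governs: 168 kN.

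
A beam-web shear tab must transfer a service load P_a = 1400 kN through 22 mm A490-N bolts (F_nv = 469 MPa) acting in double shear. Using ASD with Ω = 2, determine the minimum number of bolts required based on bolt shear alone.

8 bolts

A_b = π·22²/4 = 380.1 mm².
Per-bolt allowable strength R_n/Ω = 469 × 380.1 × 2 / 1000 / 2 = 178.3 kN.
n ≥ 1400 / 178.3 = 7.853 → use 8 bolts.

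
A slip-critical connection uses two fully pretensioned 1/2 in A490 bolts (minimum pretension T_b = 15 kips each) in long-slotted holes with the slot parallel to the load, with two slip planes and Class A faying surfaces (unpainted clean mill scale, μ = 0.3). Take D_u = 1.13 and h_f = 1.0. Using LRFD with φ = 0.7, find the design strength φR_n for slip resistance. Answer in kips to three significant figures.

R_n = μ · D_u · h_f · T_b · n_s · n_b = 0.3 × 1.13 × 1.0 × 15 × 2 × 2 = 20.34 kips.
Design strength φR_n = 0.7 × 20.34 = 14.2 kips.

14.2 kips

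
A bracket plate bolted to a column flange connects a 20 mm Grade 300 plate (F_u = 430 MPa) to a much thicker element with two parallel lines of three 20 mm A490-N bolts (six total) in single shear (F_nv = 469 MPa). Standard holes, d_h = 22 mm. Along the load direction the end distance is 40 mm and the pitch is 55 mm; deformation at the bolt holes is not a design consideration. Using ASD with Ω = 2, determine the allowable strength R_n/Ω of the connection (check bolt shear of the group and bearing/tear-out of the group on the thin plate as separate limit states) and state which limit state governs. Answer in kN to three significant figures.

Bolt shear: A_b = π·20²/4 = 314.2 mm²; R_n = 469 × 314.2 × 6 × 1 / 1000 = 884 kN → 884 / 2 = 442 kN.
Bearing (1.5 l_c t F_u ≤ 3.0 d t F_u): upper limit = 3.0·20·20·430 / 1000 = 516 kN.
  Edge l_c = 40 − 22/2 = 29 → r_n = 374.1 kN; interior l_c = 55 − 22 = 33 → r_n = 425.7 kN.
  R_n,bearing = 2·374.1 + 4·425.7 = 2451 kN → 2451 / 2 = 1230 kN.
Bolt shear governs: 442 kN.

442 kN (bolt shear governs)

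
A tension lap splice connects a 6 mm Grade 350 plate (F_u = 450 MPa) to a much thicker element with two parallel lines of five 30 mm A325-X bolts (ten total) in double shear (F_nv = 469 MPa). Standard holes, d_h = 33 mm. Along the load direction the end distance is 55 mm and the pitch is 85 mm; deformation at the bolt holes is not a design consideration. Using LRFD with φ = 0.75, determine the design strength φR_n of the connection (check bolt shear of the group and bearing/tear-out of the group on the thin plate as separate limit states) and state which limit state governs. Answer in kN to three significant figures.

1500 kN (bearing governs)

Bolt shear: A_b = π·30²/4 = 706.9 mm²; R_n = 469 × 706.9 × 10 × 2 / 1000 = 6630 kN → 0.75 × 6630 = 4970 kN.
Bearing (1.5 l_c t F_u ≤ 3.0 d t F_u): upper limit = 3.0·30·6·450 / 1000 = 243 kN.
  Edge l_c = 55 − 33/2 = 38.5 → r_n = 155.9 kN; interior l_c = 85 − 33 = 52 → r_n = 210.6 kN.
  R_n,bearing = 2·155.9 + 8·210.6 = 1997 kN → 0.75 × 1997 = 1500 kN.
Bearing governs: 1500 kN.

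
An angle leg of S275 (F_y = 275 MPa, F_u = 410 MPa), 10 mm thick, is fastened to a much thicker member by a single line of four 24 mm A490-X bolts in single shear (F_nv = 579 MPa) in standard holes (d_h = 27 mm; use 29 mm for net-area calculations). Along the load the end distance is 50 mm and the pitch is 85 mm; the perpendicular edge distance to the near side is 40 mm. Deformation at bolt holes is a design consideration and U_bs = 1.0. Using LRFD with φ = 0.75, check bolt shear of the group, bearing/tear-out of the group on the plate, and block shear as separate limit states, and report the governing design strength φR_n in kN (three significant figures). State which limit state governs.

Bolt shear: A_b = π·24²/4 = 452.4 mm²; R_n = 579 × 452.4 × 4 × 1 / 1000 = 1048 kN → 0.75 × 1048 = 786 kN.
Bearing: edge l_c = 36.5, r_n = 179.6 kN; interior l_c = 58, r_n = 236.2 kN; R_n = 179.6 + 3·236.2 = 888.1 kN → 666 kN.
Block shear: A_gv = 3050, A_nv = 2035, A_nt = 255 mm²; R_n = min(0.6F_uA_nv, 0.6F_yA_gv) + U_bs·F_u·A_nt = 605.2 kN → 454 kN.
Block shear governs: 454 kN.

454 kN (block shear governs)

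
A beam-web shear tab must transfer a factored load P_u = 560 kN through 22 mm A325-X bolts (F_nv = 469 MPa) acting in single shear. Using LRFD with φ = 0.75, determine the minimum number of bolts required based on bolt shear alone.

A_b = π·22²/4 = 380.1 mm².
Per-bolt design strength φR_n = 0.75 × 469 × 380.1 × 1 / 1000 = 133.7 kN.
n ≥ 560 / 133.7 = 4.188 → use 5 bolts.

5 bolts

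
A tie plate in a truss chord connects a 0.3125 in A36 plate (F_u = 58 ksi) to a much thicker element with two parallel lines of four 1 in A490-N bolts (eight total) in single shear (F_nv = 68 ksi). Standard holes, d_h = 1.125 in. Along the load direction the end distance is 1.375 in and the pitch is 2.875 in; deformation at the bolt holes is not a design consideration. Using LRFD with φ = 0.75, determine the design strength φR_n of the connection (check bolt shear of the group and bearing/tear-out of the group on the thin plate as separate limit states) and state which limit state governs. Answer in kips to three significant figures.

247 kips (bearing governs)

Bolt shear: A_b = π·1²/4 = 0.7854 in²; R_n = 68 × 0.7854 × 8 × 1 = 427.3 kips → 0.75 × 427.3 = 320 kips.
Bearing (1.5 l_c t F_u ≤ 3.0 d t F_u): upper limit = 3.0·1·0.3125·58 = 54.38 kips.
  Edge l_c = 1.375 − 1.125/2 = 0.8125 → r_n = 22.09 kips; interior l_c = 2.875 − 1.125 = 1.75 → r_n = 47.58 kips.
  R_n,bearing = 2·22.09 + 6·47.58 = 329.6 kips → 0.75 × 329.6 = 247 kips.
Bearing governs: 247 kips.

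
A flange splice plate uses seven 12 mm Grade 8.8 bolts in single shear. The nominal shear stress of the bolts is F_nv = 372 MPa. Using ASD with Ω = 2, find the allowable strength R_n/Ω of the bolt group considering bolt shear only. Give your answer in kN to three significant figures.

147 kN

A_b = π × 12² / 4 = 113.1 mm².
R_n = F_nv · A_b · n · n_s = 372 × 113.1 × 7 × 1 / 1000 = 294.5 kN.
Allowable strength R_n/Ω = 294.5 / 2 = 147 kN.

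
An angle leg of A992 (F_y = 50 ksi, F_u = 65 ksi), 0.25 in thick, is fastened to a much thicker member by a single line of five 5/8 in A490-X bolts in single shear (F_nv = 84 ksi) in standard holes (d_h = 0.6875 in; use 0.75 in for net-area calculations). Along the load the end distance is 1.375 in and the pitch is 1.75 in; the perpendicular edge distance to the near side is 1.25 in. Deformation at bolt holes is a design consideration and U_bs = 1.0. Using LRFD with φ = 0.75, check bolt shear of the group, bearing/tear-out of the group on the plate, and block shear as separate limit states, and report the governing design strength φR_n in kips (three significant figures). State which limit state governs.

Bolt shear: A_b = π·0.625²/4 = 0.3068 in²; R_n = 84 × 0.3068 × 5 × 1 = 128.9 kips → 0.75 × 128.9 = 96.6 kips.
Bearing: edge l_c = 1.031, r_n = 20.11 kips; interior l_c = 1.062, r_n = 20.72 kips; R_n = 20.11 + 4·20.72 = 103 kips → 77.2 kips.
Block shear: A_gv = 2.094, A_nv = 1.25, A_nt = 0.2188 in²; R_n = min(0.6F_uA_nv, 0.6F_yA_gv) + U_bs·F_u·A_nt = 62.97 kips → 47.2 kips.
Block shear governs: 47.2 kips.

47.2 kips (block shear governs)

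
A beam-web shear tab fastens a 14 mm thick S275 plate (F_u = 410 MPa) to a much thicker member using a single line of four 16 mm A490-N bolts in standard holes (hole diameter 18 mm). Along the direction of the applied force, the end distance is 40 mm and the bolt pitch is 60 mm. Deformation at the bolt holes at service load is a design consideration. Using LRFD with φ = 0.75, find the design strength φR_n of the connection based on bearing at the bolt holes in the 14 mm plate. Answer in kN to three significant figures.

Per bolt r_n = 1.2 l_c t F_u ≤ 2.4 d t F_u; upper limit = 2.4 × 16 × 14 × 410 / 1000 = 220.4 kN.
Edge bolt: l_c = 40 − 18/2 = 31 mm → 1.2 × 31 × 14 × 410 / 1000 = 213.5 → r_n = 213.5 kN.
Interior bolts: l_c = 60 − 18 = 42 mm → 1.2 × 42 × 14 × 410 / 1000 = 289.3 → r_n = 220.4 kN.
R_n = 1 × 213.5 + 3 × 220.4 = 874.8 kN.
Design strength φR_n = 0.75 × 874.8 = 656 kN.

656 kN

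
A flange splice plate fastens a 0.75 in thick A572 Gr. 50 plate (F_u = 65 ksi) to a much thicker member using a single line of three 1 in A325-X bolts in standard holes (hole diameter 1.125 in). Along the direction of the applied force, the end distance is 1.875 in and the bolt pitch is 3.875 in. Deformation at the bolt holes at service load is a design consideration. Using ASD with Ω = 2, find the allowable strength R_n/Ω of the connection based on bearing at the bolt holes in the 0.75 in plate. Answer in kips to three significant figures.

155 kips

Per bolt r_n = 1.2 l_c t F_u ≤ 2.4 d t F_u; upper limit = 2.4 × 1 × 0.75 × 65 = 117 kips.
Edge bolt: l_c = 1.875 − 1.125/2 = 1.312 in → 1.2 × 1.312 × 0.75 × 65 = 76.78 → r_n = 76.78 kips.
Interior bolts: l_c = 3.875 − 1.125 = 2.75 in → 1.2 × 2.75 × 0.75 × 65 = 160.9 → r_n = 117 kips.
R_n = 1 × 76.78 + 2 × 117 = 310.8 kips.
Allowable strength R_n/Ω = 310.8 / 2 = 155 kips.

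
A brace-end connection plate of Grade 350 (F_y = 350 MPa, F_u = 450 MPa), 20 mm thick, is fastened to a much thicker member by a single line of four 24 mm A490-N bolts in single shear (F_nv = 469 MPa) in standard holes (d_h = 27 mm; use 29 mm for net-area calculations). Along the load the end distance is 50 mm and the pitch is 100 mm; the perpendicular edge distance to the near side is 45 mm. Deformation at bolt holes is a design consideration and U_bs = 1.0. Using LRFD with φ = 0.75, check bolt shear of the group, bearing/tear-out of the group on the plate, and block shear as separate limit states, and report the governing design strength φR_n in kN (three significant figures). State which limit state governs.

637 kN (bolt shear governs)

Bolt shear: A_b = π·24²/4 = 452.4 mm²; R_n = 469 × 452.4 × 4 × 1 / 1000 = 848.7 kN → 0.75 × 848.7 = 637 kN.
Bearing: edge l_c = 36.5, r_n = 394.2 kN; interior l_c = 73, r_n = 518.4 kN; R_n = 394.2 + 3·518.4 = 1949 kN → 1460 kN.
Block shear: A_gv = 7000, A_nv = 4970, A_nt = 610 mm²; R_n = min(0.6F_uA_nv, 0.6F_yA_gv) + U_bs·F_u·A_nt = 1616 kN → 1210 kN.
Bolt shear governs: 637 kN.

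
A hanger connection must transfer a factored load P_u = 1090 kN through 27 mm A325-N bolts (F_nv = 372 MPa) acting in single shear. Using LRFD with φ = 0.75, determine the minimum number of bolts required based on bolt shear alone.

7 bolts

A_b = π·27²/4 = 572.6 mm².
Per-bolt design strength φR_n = 0.75 × 372 × 572.6 × 1 / 1000 = 159.7 kN.
n ≥ 1090 / 159.7 = 6.823 → use 7 bolts.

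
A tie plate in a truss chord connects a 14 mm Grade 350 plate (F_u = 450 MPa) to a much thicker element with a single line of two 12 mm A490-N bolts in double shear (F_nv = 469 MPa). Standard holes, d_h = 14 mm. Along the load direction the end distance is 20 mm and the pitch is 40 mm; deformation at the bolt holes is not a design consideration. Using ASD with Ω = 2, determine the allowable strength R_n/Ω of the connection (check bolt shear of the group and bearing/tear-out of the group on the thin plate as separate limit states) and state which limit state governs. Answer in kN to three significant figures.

Bolt shear: A_b = π·12²/4 = 113.1 mm²; R_n = 469 × 113.1 × 2 × 2 / 1000 = 212.2 kN → 212.2 / 2 = 106 kN.
Bearing (1.5 l_c t F_u ≤ 3.0 d t F_u): upper limit = 3.0·12·14·450 / 1000 = 226.8 kN.
  Edge l_c = 20 − 14/2 = 13 → r_n = 122.9 kN; interior l_c = 40 − 14 = 26 → r_n = 226.8 kN.
  R_n,bearing = 1·122.9 + 1·226.8 = 349.7 kN → 349.7 / 2 = 175 kN.
Bolt shear governs: 106 kN.

106 kN (bolt shear governs)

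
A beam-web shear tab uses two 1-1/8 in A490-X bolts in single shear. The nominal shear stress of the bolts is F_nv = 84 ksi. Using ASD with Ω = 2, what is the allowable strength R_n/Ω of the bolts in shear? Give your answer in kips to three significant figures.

A_b = π × 1.125² / 4 = 0.994 in².
R_n = F_nv · A_b · n · n_s = 84 × 0.994 × 2 × 1 = 167 kips.
Allowable strength R_n/Ω = 167 / 2 = 83.5 kips.

83.5 kips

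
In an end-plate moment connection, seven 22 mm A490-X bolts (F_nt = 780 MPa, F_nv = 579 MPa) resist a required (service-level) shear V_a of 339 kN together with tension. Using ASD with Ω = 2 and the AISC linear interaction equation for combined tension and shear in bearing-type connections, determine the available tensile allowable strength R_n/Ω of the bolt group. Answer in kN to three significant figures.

892 kN

A_b = π·22²/4 = 380.1 mm²; f_rv = 339 × 1000 / (7 × 380.1) = 127.4 MPa.
F'_nt = 1.3 F_nt − (Ω F_nt / F_nv) f_rv = 1.3·780 − (2·780/579)·127.4 = 670.7 MPa, capped at F_nt → F'_nt = 670.7 MPa.
R_n = F'_nt · A_b · n = 670.7 × 380.1 × 7 / 1000 = 1785 kN.
Allowable strength R_n/Ω = 1785 / 2 = 892 kN.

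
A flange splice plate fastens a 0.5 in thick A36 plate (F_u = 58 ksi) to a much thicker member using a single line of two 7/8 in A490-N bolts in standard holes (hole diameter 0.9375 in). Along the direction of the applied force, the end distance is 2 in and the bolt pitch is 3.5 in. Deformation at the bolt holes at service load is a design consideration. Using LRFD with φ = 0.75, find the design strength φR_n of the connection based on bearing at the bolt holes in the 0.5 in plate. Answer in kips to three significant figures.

Per bolt r_n = 1.2 l_c t F_u ≤ 2.4 d t F_u; upper limit = 2.4 × 0.875 × 0.5 × 58 = 60.9 kips.
Edge bolt: l_c = 2 − 0.9375/2 = 1.531 in → 1.2 × 1.531 × 0.5 × 58 = 53.29 → r_n = 53.29 kips.
Interior bolts: l_c = 3.5 − 0.9375 = 2.562 in → 1.2 × 2.562 × 0.5 × 58 = 89.17 → r_n = 60.9 kips.
R_n = 1 × 53.29 + 1 × 60.9 = 114.2 kips.
Design strength φR_n = 0.75 × 114.2 = 85.6 kips.

85.6 kips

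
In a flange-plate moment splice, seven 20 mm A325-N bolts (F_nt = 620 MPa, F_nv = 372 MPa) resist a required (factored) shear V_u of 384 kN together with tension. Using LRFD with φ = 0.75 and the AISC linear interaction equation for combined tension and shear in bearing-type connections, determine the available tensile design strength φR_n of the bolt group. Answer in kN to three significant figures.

A_b = π·20²/4 = 314.2 mm²; f_rv = 384 × 1000 / (7 × 314.2) = 174.6 MPa.
F'_nt = 1.3 F_nt − (F_nt / φF_nv) f_rv = 1.3·620 − (620/(0.75·372))·174.6 = 418 MPa, capped at F_nt → F'_nt = 418 MPa.
R_n = F'_nt · A_b · n = 418 × 314.2 × 7 / 1000 = 919.2 kN.
Design strength φR_n = 0.75 × 919.2 = 689 kN.

689 kN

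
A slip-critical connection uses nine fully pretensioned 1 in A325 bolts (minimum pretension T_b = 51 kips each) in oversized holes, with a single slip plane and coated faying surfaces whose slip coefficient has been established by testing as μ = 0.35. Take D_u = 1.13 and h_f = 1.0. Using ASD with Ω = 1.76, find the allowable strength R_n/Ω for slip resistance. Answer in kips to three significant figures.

103 kips

R_n = μ · D_u · h_f · T_b · n_s · n_b = 0.35 × 1.13 × 1.0 × 51 × 1 × 9 = 181.5 kips.
Allowable strength R_n/Ω = 181.5 / 1.76 = 103 kips.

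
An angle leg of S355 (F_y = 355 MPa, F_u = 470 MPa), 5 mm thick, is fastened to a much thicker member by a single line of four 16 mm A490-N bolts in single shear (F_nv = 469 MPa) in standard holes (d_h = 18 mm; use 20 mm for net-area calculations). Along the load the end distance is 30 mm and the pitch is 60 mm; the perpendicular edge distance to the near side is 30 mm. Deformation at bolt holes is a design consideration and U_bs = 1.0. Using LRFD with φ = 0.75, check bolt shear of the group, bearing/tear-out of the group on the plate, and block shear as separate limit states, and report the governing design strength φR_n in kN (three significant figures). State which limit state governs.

Bolt shear: A_b = π·16²/4 = 201.1 mm²; R_n = 469 × 201.1 × 4 × 1 / 1000 = 377.2 kN → 0.75 × 377.2 = 283 kN.
Bearing: edge l_c = 21, r_n = 59.22 kN; interior l_c = 42, r_n = 90.24 kN; R_n = 59.22 + 3·90.24 = 329.9 kN → 247 kN.
Block shear: A_gv = 1050, A_nv = 700, A_nt = 100 mm²; R_n = min(0.6F_uA_nv, 0.6F_yA_gv) + U_bs·F_u·A_nt = 244.4 kN → 183 kN.
Block shear governs: 183 kN.

183 kN (block shear governs)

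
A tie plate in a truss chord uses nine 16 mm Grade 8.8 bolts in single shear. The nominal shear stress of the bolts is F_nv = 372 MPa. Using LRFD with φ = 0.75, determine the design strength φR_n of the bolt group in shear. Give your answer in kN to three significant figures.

A_b = π × 16² / 4 = 201.1 mm².
R_n = F_nv · A_b · n · n_s = 372 × 201.1 × 9 × 1 / 1000 = 673.2 kN.
Design strength φR_n = 0.75 × 673.2 = 505 kN.

505 kN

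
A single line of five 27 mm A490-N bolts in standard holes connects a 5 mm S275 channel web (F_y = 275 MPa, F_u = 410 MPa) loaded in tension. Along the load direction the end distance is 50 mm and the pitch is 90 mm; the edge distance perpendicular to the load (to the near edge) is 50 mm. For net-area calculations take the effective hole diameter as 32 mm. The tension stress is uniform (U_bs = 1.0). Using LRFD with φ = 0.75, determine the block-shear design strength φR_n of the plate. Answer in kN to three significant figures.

298 kN

Shear plane L_v = 50 + 4·90 = 410 mm; A_gv = 410 × 5 = 2050 mm².
A_nv = (410 − 4.5·32) × 5 = 1330 mm².
A_nt = (50 − 0.5·32) × 5 = 170 mm².
0.6 F_u A_nv = 327.2 kN; 0.6 F_y A_gv = 338.2 kN → shear rupture governs the shear term.
R_n = 327.2 + 1.0 × 410 × 170 / 1000 = 396.9 kN.
Design strength φR_n = 0.75 × 396.9 = 298 kN.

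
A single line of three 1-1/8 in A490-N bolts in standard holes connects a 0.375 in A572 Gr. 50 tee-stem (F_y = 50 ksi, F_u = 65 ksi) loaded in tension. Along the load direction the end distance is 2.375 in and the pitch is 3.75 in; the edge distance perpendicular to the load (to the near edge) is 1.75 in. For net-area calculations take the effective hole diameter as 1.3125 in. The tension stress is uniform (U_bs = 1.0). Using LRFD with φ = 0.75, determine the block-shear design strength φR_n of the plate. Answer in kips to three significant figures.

92.3 kips

Shear plane L_v = 2.375 + 2·3.75 = 9.875 in; A_gv = 9.875 × 0.375 = 3.703 in².
A_nv = (9.875 − 2.5·1.3125) × 0.375 = 2.473 in².
A_nt = (1.75 − 0.5·1.3125) × 0.375 = 0.4102 in².
0.6 F_u A_nv = 96.43 kips; 0.6 F_y A_gv = 111.1 kips → shear rupture governs the shear term.
R_n = 96.43 + 1.0 × 65 × 0.4102 = 123.1 kips.
Design strength φR_n = 0.75 × 123.1 = 92.3 kips.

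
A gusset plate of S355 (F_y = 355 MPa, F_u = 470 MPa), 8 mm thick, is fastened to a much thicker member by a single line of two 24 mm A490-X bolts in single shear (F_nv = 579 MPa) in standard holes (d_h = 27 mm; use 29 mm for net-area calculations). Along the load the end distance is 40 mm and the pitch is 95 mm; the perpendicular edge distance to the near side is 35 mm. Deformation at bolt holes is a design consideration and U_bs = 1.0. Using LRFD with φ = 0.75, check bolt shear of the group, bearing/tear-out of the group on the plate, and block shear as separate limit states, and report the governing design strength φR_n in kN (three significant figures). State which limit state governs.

Bolt shear: A_b = π·24²/4 = 452.4 mm²; R_n = 579 × 452.4 × 2 × 1 / 1000 = 523.9 kN → 0.75 × 523.9 = 393 kN.
Bearing: edge l_c = 26.5, r_n = 119.6 kN; interior l_c = 68, r_n = 216.6 kN; R_n = 119.6 + 1·216.6 = 336.1 kN → 252 kN.
Block shear: A_gv = 1080, A_nv = 732, A_nt = 164 mm²; R_n = min(0.6F_uA_nv, 0.6F_yA_gv) + U_bs·F_u·A_nt = 283.5 kN → 213 kN.
Block shear governs: 213 kN.

213 kN (block shear governs)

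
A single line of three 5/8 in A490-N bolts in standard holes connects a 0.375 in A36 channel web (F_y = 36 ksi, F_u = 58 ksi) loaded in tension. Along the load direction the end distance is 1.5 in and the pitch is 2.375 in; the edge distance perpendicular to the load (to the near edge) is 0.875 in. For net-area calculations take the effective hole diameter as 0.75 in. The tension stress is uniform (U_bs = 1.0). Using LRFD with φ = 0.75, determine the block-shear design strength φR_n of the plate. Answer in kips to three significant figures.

Shear plane L_v = 1.5 + 2·2.375 = 6.25 in; A_gv = 6.25 × 0.375 = 2.344 in².
A_nv = (6.25 − 2.5·0.75) × 0.375 = 1.641 in².
A_nt = (0.875 − 0.5·0.75) × 0.375 = 0.1875 in².
0.6 F_u A_nv = 57.09 kips; 0.6 F_y A_gv = 50.62 kips → shear yielding governs the shear term.
R_n = 50.62 + 1.0 × 58 × 0.1875 = 61.5 kips.
Design strength φR_n = 0.75 × 61.5 = 46.1 kips.

46.1 kips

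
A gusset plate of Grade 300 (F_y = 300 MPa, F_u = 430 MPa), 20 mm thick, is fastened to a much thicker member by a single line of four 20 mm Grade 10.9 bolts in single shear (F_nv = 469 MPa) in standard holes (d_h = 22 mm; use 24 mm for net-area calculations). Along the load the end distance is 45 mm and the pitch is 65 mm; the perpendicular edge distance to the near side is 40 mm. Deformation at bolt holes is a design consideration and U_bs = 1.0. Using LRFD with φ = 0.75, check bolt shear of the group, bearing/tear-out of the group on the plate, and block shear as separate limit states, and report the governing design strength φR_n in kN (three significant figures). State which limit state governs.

Bolt shear: A_b = π·20²/4 = 314.2 mm²; R_n = 469 × 314.2 × 4 × 1 / 1000 = 589.4 kN → 0.75 × 589.4 = 442 kN.
Bearing: edge l_c = 34, r_n = 350.9 kN; interior l_c = 43, r_n = 412.8 kN; R_n = 350.9 + 3·412.8 = 1589 kN → 1190 kN.
Block shear: A_gv = 4800, A_nv = 3120, A_nt = 560 mm²; R_n = min(0.6F_uA_nv, 0.6F_yA_gv) + U_bs·F_u·A_nt = 1046 kN → 784 kN.
Bolt shear governs: 442 kN.

442 kN (bolt shear governs)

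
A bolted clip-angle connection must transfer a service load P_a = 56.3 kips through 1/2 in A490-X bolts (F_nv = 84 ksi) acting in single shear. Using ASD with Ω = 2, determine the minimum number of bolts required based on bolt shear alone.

7 bolts

A_b = π·0.5²/4 = 0.1963 in².
Per-bolt allowable strength R_n/Ω = 84 × 0.1963 × 1 / 2 = 8.247 kips.
n ≥ 56.3 / 8.247 = 6.827 → use 7 bolts.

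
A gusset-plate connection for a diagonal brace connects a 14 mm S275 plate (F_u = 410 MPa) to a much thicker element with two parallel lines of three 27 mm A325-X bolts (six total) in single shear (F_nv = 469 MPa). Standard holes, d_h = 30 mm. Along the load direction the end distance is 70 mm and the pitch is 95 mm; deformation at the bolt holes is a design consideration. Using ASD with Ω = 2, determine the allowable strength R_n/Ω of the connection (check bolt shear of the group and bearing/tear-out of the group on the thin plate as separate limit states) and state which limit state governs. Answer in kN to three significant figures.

Bolt shear: A_b = π·27²/4 = 572.6 mm²; R_n = 469 × 572.6 × 6 × 1 / 1000 = 1611 kN → 1611 / 2 = 806 kN.
Bearing (1.2 l_c t F_u ≤ 2.4 d t F_u): upper limit = 2.4·27·14·410 / 1000 = 372 kN.
  Edge l_c = 70 − 30/2 = 55 → r_n = 372 kN; interior l_c = 95 − 30 = 65 → r_n = 372 kN.
  R_n,bearing = 2·372 + 4·372 = 2232 kN → 2232 / 2 = 1120 kN.
Bolt shear governs: 806 kN.

806 kN (bolt shear governs)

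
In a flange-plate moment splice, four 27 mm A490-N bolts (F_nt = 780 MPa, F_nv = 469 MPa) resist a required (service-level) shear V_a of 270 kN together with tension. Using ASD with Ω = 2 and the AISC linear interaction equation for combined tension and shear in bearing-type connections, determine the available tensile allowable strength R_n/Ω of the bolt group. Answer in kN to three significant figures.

A_b = π·27²/4 = 572.6 mm²; f_rv = 270 × 1000 / (4 × 572.6) = 117.9 MPa.
F'_nt = 1.3 F_nt − (Ω F_nt / F_nv) f_rv = 1.3·780 − (2·780/469)·117.9 = 621.9 MPa, capped at F_nt → F'_nt = 621.9 MPa.
R_n = F'_nt · A_b · n = 621.9 × 572.6 × 4 / 1000 = 1424 kN.
Allowable strength R_n/Ω = 1424 / 2 = 712 kN.

712 kN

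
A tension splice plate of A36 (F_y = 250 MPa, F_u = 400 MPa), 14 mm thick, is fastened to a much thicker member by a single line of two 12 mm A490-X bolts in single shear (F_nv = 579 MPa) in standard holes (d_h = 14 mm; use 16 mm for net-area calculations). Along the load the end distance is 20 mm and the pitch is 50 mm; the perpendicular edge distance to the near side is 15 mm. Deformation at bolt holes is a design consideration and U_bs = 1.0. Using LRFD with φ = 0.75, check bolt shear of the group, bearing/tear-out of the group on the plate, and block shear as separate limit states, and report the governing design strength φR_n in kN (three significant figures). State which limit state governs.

Bolt shear: A_b = π·12²/4 = 113.1 mm²; R_n = 579 × 113.1 × 2 × 1 / 1000 = 131 kN → 0.75 × 131 = 98.2 kN.
Bearing: edge l_c = 13, r_n = 87.36 kN; interior l_c = 36, r_n = 161.3 kN; R_n = 87.36 + 1·161.3 = 248.6 kN → 186 kN.
Block shear: A_gv = 980, A_nv = 644, A_nt = 98 mm²; R_n = min(0.6F_uA_nv, 0.6F_yA_gv) + U_bs·F_u·A_nt = 186.2 kN → 140 kN.
Bolt shear governs: 98.2 kN.

98.2 kN (bolt shear governs)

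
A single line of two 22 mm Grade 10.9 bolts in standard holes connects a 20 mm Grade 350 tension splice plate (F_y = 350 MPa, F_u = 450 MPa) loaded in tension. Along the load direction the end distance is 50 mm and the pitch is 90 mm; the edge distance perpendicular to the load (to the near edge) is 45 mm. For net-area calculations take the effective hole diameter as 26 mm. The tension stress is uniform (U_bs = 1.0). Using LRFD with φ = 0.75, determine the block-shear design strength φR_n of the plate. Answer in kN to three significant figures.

Shear plane L_v = 50 + 1·90 = 140 mm; A_gv = 140 × 20 = 2800 mm².
A_nv = (140 − 1.5·26) × 20 = 2020 mm².
A_nt = (45 − 0.5·26) × 20 = 640 mm².
0.6 F_u A_nv = 545.4 kN; 0.6 F_y A_gv = 588 kN → shear rupture governs the shear term.
R_n = 545.4 + 1.0 × 450 × 640 / 1000 = 833.4 kN.
Design strength φR_n = 0.75 × 833.4 = 625 kN.

625 kN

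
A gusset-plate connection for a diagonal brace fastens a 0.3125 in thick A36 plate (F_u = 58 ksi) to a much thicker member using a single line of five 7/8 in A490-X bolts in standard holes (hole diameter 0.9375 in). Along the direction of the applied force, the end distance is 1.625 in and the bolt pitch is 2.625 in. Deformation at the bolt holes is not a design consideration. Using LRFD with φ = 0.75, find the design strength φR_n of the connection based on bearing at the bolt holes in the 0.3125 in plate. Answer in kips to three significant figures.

161 kips

Per bolt r_n = 1.5 l_c t F_u ≤ 3.0 d t F_u; upper limit = 3.0 × 0.875 × 0.3125 × 58 = 47.58 kips.
Edge bolt: l_c = 1.625 − 0.9375/2 = 1.156 in → 1.5 × 1.156 × 0.3125 × 58 = 31.44 → r_n = 31.44 kips.
Interior bolts: l_c = 2.625 − 0.9375 = 1.688 in → 1.5 × 1.688 × 0.3125 × 58 = 45.88 → r_n = 45.88 kips.
R_n = 1 × 31.44 + 4 × 45.88 = 215 kips.
Design strength φR_n = 0.75 × 215 = 161 kips.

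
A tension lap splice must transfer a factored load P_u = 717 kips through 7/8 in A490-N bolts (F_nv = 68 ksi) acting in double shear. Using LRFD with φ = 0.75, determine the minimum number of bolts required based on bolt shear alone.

12 bolts

A_b = π·0.875²/4 = 0.6013 in².
Per-bolt design strength φR_n = 0.75 × 68 × 0.6013 × 2 = 61.33 kips.
n ≥ 717 / 61.33 = 11.69 → use 12 bolts.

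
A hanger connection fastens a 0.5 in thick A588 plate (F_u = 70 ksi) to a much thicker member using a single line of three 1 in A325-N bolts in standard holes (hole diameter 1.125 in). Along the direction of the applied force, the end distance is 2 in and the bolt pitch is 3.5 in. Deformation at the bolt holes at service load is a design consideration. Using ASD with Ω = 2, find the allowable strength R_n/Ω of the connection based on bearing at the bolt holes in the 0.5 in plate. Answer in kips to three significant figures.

Per bolt r_n = 1.2 l_c t F_u ≤ 2.4 d t F_u; upper limit = 2.4 × 1 × 0.5 × 70 = 84 kips.
Edge bolt: l_c = 2 − 1.125/2 = 1.438 in → 1.2 × 1.438 × 0.5 × 70 = 60.37 → r_n = 60.37 kips.
Interior bolts: l_c = 3.5 − 1.125 = 2.375 in → 1.2 × 2.375 × 0.5 × 70 = 99.75 → r_n = 84 kips.
R_n = 1 × 60.37 + 2 × 84 = 228.4 kips.
Allowable strength R_n/Ω = 228.4 / 2 = 114 kips.

114 kips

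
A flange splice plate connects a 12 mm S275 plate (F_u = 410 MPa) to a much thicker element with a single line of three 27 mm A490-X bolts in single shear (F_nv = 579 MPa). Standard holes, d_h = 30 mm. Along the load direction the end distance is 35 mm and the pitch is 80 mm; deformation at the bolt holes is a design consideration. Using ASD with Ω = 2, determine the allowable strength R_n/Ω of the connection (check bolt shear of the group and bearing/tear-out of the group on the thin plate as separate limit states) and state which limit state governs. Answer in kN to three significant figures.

354 kN (bearing governs)

Bolt shear: A_b = π·27²/4 = 572.6 mm²; R_n = 579 × 572.6 × 3 × 1 / 1000 = 994.5 kN → 994.5 / 2 = 497 kN.
Bearing (1.2 l_c t F_u ≤ 2.4 d t F_u): upper limit = 2.4·27·12·410 / 1000 = 318.8 kN.
  Edge l_c = 35 − 30/2 = 20 → r_n = 118.1 kN; interior l_c = 80 − 30 = 50 → r_n = 295.2 kN.
  R_n,bearing = 1·118.1 + 2·295.2 = 708.5 kN → 708.5 / 2 = 354 kN.
Bearing governs: 354 kN.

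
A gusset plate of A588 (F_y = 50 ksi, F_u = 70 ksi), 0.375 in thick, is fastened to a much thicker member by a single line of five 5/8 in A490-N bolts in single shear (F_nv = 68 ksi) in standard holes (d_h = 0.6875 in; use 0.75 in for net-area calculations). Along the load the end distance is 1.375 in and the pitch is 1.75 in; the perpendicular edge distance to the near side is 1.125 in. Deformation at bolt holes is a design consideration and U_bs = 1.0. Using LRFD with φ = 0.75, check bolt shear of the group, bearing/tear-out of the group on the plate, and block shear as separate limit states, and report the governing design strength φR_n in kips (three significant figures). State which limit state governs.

73.8 kips (block shear governs)

Bolt shear: A_b = π·0.625²/4 = 0.3068 in²; R_n = 68 × 0.3068 × 5 × 1 = 104.3 kips → 0.75 × 104.3 = 78.2 kips.
Bearing: edge l_c = 1.031, r_n = 32.48 kips; interior l_c = 1.062, r_n = 33.47 kips; R_n = 32.48 + 4·33.47 = 166.4 kips → 125 kips.
Block shear: A_gv = 3.141, A_nv = 1.875, A_nt = 0.2812 in²; R_n = min(0.6F_uA_nv, 0.6F_yA_gv) + U_bs·F_u·A_nt = 98.44 kips → 73.8 kips.
Block shear governs: 73.8 kips.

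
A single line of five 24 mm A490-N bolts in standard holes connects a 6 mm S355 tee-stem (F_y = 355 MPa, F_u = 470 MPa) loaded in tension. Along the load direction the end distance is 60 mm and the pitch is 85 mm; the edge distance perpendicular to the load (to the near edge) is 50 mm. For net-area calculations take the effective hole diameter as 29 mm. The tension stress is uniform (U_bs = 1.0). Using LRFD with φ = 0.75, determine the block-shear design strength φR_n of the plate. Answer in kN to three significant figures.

Shear plane L_v = 60 + 4·85 = 400 mm; A_gv = 400 × 6 = 2400 mm².
A_nv = (400 − 4.5·29) × 6 = 1617 mm².
A_nt = (50 − 0.5·29) × 6 = 213 mm².
0.6 F_u A_nv = 456 kN; 0.6 F_y A_gv = 511.2 kN → shear rupture governs the shear term.
R_n = 456 + 1.0 × 470 × 213 / 1000 = 556.1 kN.
Design strength φR_n = 0.75 × 556.1 = 417 kN.

417 kN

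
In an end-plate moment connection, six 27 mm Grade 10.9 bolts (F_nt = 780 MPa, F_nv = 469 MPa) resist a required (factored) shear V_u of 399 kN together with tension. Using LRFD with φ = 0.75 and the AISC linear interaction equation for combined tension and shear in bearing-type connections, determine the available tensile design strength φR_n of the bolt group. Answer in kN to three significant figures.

1950 kN

A_b = π·27²/4 = 572.6 mm²; f_rv = 399 × 1000 / (6 × 572.6) = 116.1 MPa.
F'_nt = 1.3 F_nt − (F_nt / φF_nv) f_rv = 1.3·780 − (780/(0.75·469))·116.1 = 756.4 MPa, capped at F_nt → F'_nt = 756.4 MPa.
R_n = F'_nt · A_b · n = 756.4 × 572.6 × 6 / 1000 = 2599 kN.
Design strength φR_n = 0.75 × 2599 = 1950 kN.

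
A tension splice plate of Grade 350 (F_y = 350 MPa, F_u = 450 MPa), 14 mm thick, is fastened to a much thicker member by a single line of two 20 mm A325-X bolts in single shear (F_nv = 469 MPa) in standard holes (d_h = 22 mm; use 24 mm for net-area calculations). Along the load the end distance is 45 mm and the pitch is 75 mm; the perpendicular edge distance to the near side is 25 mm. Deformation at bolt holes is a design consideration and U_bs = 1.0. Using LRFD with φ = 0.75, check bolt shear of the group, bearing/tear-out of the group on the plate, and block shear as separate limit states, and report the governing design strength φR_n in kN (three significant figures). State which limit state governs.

221 kN (bolt shear governs)

Bolt shear: A_b = π·20²/4 = 314.2 mm²; R_n = 469 × 314.2 × 2 × 1 / 1000 = 294.7 kN → 0.75 × 294.7 = 221 kN.
Bearing: edge l_c = 34, r_n = 257 kN; interior l_c = 53, r_n = 302.4 kN; R_n = 257 + 1·302.4 = 559.4 kN → 420 kN.
Block shear: A_gv = 1680, A_nv = 1176, A_nt = 182 mm²; R_n = min(0.6F_uA_nv, 0.6F_yA_gv) + U_bs·F_u·A_nt = 399.4 kN → 300 kN.
Bolt shear governs: 221 kN.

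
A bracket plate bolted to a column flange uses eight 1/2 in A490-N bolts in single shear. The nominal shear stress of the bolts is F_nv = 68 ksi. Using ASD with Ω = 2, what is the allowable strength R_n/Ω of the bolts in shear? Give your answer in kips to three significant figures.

53.4 kips

A_b = π × 0.5² / 4 = 0.1963 in².
R_n = F_nv · A_b · n · n_s = 68 × 0.1963 × 8 × 1 = 106.8 kips.
Allowable strength R_n/Ω = 106.8 / 2 = 53.4 kips.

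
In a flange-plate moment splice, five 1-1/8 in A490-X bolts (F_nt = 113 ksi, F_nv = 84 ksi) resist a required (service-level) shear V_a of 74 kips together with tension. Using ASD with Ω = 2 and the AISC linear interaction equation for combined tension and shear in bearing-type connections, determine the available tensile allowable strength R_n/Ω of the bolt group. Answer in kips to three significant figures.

A_b = π·1.125²/4 = 0.994 in²; f_rv = 74 / (5 × 0.994) = 14.89 ksi.
F'_nt = 1.3 F_nt − (Ω F_nt / F_nv) f_rv = 1.3·113 − (2·113/84)·14.89 = 106.8 ksi, capped at F_nt → F'_nt = 106.8 ksi.
R_n = F'_nt · A_b · n = 106.8 × 0.994 × 5 = 531 kips.
Allowable strength R_n/Ω = 531 / 2 = 266 kips.

266 kips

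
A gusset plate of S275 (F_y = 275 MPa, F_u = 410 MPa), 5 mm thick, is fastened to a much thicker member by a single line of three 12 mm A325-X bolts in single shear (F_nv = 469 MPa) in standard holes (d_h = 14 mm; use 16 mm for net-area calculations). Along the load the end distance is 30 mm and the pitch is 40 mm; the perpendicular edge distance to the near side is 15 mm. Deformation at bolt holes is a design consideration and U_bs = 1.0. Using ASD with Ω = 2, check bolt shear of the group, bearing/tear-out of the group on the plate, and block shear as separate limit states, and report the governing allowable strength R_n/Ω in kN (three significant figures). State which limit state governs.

50.2 kN (block shear governs)

Bolt shear: A_b = π·12²/4 = 113.1 mm²; R_n = 469 × 113.1 × 3 × 1 / 1000 = 159.1 kN → 159.1 / 2 = 79.6 kN.
Bearing: edge l_c = 23, r_n = 56.58 kN; interior l_c = 26, r_n = 59.04 kN; R_n = 56.58 + 2·59.04 = 174.7 kN → 87.3 kN.
Block shear: A_gv = 550, A_nv = 350, A_nt = 35 mm²; R_n = min(0.6F_uA_nv, 0.6F_yA_gv) + U_bs·F_u·A_nt = 100.5 kN → 50.2 kN.
Block shear governs: 50.2 kN.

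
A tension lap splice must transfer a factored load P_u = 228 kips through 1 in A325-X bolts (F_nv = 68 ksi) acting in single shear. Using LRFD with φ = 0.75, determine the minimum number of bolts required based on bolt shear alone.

6 bolts

A_b = π·1²/4 = 0.7854 in².
Per-bolt design strength φR_n = 0.75 × 68 × 0.7854 × 1 = 40.06 kips.
n ≥ 228 / 40.06 = 5.692 → use 6 bolts.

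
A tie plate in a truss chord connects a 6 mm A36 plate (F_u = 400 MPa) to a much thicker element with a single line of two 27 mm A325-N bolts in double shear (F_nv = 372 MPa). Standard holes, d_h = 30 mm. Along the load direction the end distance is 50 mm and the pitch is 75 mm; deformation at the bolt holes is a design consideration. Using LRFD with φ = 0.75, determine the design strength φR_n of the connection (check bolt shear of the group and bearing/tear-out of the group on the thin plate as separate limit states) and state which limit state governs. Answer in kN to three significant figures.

173 kN (bearing governs)

Bolt shear: A_b = π·27²/4 = 572.6 mm²; R_n = 372 × 572.6 × 2 × 2 / 1000 = 852 kN → 0.75 × 852 = 639 kN.
Bearing (1.2 l_c t F_u ≤ 2.4 d t F_u): upper limit = 2.4·27·6·400 / 1000 = 155.5 kN.
  Edge l_c = 50 − 30/2 = 35 → r_n = 100.8 kN; interior l_c = 75 − 30 = 45 → r_n = 129.6 kN.
  R_n,bearing = 1·100.8 + 1·129.6 = 230.4 kN → 0.75 × 230.4 = 173 kN.
Bearing governs: 173 kN.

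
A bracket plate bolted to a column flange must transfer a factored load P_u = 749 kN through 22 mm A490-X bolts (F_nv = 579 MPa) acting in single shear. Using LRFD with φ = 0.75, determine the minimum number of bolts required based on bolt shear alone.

A_b = π·22²/4 = 380.1 mm².
Per-bolt design strength φR_n = 0.75 × 579 × 380.1 × 1 / 1000 = 165.1 kN.
n ≥ 749 / 165.1 = 4.537 → use 5 bolts.

5 bolts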